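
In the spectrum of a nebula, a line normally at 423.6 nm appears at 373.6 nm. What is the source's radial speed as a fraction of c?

0.125c

λ'/λ₀ = 0.8820 < 1 (blueshift), so the source is approaching.
λ'/λ₀ = √((1 − β)/(1 + β)) for an approaching source ⇒ β = (1 − r²)/(1 + r²) with r = λ'/λ₀.
β = (1 − 0.7779)/(1 + 0.7779) ≈ 0.125.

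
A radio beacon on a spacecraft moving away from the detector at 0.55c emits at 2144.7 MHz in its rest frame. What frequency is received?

1155.6 MHz

Relativistic Doppler for frequency: f' = f₀ · √((1 − β)/(1 + β)).
f' = 2144.7 × √(0.4500/1.5500) = 2144.7 × 0.53882 ≈ 1155.6 MHz.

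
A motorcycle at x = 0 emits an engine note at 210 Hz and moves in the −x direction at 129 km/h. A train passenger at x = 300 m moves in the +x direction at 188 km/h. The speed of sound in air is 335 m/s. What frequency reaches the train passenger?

129 km/h = 35.83 m/s; 188 km/h = 52.22 m/s.
The observer lies on the +x side, so the source is heading away from the observer and the observer is heading away from the source.
General Doppler shift: f' = f · (v − v_o)/(v + v_s).
f' = 210 × (335 − 52.22)/(335 + 35.83) = 210 × 282.78/370.83 ≈ 160 Hz.

160 Hz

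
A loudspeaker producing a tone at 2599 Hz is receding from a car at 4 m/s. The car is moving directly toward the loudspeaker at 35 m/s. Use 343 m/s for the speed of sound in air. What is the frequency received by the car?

2831 Hz

With source receding and observer approaching, f' = f · (v + v_o)/(v + v_s).
f' = 2599 × (343 + 35)/(343 + 4) = 2599 × 378/347 ≈ 2831 Hz.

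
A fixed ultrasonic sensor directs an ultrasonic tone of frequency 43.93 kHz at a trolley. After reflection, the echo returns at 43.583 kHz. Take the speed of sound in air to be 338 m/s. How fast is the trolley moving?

1.34 m/s

Double Doppler shift off a moving reflector: f₂ = f₀ · (v + u)/(v − u) (u > 0 toward emitter).
Rearranging, u = v · (f₂ − f₀)/(f₂ + f₀) = 338 × -0.347/87.513 ≈ -1.34 m/s.
So the trolley is moving at 1.34 m/s away from the emitter.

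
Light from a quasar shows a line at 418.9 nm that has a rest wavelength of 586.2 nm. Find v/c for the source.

0.324

λ'/λ₀ = 0.7146 < 1 (blueshift), so the source is approaching.
λ'/λ₀ = √((1 − β)/(1 + β)) for an approaching source ⇒ β = (1 − r²)/(1 + r²) with r = λ'/λ₀.
β = (1 − 0.5107)/(1 + 0.5107) ≈ 0.324.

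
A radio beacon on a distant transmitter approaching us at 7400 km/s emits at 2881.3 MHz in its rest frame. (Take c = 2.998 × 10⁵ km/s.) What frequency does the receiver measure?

β = v/c = 7400/299800 = 0.0247.
Relativistic Doppler for frequency: f' = f₀ · √((1 + β)/(1 − β)).
f' = 2881.3 × √(1.0247/0.9753) = 2881.3 × 1.02500 ≈ 2953.3 MHz.

2953.3 MHz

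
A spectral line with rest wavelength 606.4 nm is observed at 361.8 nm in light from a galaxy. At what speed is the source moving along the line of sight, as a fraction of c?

0.475c

λ'/λ₀ = 0.5966 < 1 (blueshift), so the source is approaching.
λ'/λ₀ = √((1 − β)/(1 + β)) for an approaching source ⇒ β = (1 − r²)/(1 + r²) with r = λ'/λ₀.
β = (1 − 0.3560)/(1 + 0.3560) ≈ 0.475.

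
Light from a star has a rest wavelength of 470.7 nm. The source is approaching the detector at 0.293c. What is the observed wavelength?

348.1 nm

Relativistic Doppler for wavelength: λ' = λ₀ · √((1 − β)/(1 + β)).
λ' = 470.7 × √(0.7070/1.2930) = 470.7 × 0.73945 ≈ 348.1 nm.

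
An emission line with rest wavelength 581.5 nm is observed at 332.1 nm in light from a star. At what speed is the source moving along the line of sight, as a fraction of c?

λ'/λ₀ = 0.5711 < 1 (blueshift), so the source is approaching.
λ'/λ₀ = √((1 − β)/(1 + β)) for an approaching source ⇒ β = (1 − r²)/(1 + r²) with r = λ'/λ₀.
β = (1 − 0.3262)/(1 + 0.3262) ≈ 0.508.

0.508c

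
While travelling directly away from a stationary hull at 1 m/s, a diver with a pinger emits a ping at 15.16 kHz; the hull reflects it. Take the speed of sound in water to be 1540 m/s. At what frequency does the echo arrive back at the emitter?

The hull receives the sound from a moving source: f₁ = f₀ · v/(v + v_e) = 15.16 × 1540/1541 ≈ 15.15 kHz.
On the return leg the diver with a pinger is a moving observer: f₂ = f₁ · (v − v_e)/v = 15.15 × 1539/1540 ≈ 15.14 kHz.

15.14 kHz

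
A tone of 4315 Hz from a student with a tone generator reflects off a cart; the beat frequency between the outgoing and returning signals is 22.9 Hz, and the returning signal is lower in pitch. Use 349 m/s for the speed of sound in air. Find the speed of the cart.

0.93 m/s

Double Doppler shift off a moving reflector: f₂ = f₀ · (v + u)/(v − u) (u > 0 toward emitter).
Returning signal is lower, so f₂ = f₀ − Δf = 4315 − 22.9 = 4292.1 Hz.
Rearranging, u = v · (f₂ − f₀)/(f₂ + f₀) = 349 × -22.9/8607.1 ≈ -0.93 m/s.
So the cart is moving at 0.93 m/s away from the emitter.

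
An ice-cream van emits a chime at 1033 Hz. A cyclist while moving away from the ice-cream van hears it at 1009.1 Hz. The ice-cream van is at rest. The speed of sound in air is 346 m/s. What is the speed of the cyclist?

f' = f · (v − v_o)/v ⇒ v_o = v · |f'/f − 1|.
v_o = 346 × |1009.1/1033 − 1| = 346 × 0.02314 ≈ 8.0 m/s.

8.0 m/s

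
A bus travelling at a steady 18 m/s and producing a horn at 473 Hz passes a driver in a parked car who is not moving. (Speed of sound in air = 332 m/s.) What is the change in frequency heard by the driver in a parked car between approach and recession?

51.4 Hz

Approaching: f₁ = f · v/(v − v_s) = 473 × 332/314 ≈ 500.1 Hz.
Receding: f₂ = f · v/(v + v_s) = 473 × 332/350 ≈ 448.7 Hz.
Drop: f₁ − f₂ = 2f·v·v_s/(v² − v_s²) = 2 × 473 × 332 × 18/(332² − 18²) ≈ 51.4 Hz.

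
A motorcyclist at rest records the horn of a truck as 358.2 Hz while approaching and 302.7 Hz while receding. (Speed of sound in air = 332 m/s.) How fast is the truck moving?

28 m/s

f₁/f₂ = (v + v_s)/(v − v_s), so v_s = v · (f₁ − f₂)/(f₁ + f₂).
v_s = 332 × (358.2 − 302.7)/(358.2 + 302.7) = 332 × 55.5/660.9 ≈ 28 m/s.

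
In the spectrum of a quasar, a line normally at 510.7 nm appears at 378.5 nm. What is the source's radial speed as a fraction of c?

λ'/λ₀ = 0.7411 < 1 (blueshift), so the source is approaching.
λ'/λ₀ = √((1 − β)/(1 + β)) for an approaching source ⇒ β = (1 − r²)/(1 + r²) with r = λ'/λ₀.
β = (1 − 0.5493)/(1 + 0.5493) ≈ 0.291.

0.291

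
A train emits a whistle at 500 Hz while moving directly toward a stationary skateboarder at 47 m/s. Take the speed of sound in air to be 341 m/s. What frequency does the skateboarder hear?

580 Hz

With the source moving toward a stationary observer, f' = f · v/(v − v_s).
f' = 500 × 341/(341 − 47) = 500 × 341/294 ≈ 580 Hz.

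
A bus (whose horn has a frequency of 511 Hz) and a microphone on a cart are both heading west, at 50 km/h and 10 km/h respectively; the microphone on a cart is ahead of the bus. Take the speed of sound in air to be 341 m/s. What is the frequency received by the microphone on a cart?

528 Hz

50 km/h = 13.89 m/s; 10 km/h = 2.778 m/s.
The microphone on a cart is ahead, so the bus is moving toward it while the microphone on a cart is moving away from the bus.
With source approaching and observer receding, f' = f · (v − v_o)/(v − v_s).
f' = 511 × (341 − 2.778)/(341 − 13.89) = 511 × 338.22/327.11 ≈ 528 Hz.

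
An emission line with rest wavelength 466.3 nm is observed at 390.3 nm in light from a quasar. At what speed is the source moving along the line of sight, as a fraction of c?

0.176c

λ'/λ₀ = 0.8370 < 1 (blueshift), so the source is approaching.
λ'/λ₀ = √((1 − β)/(1 + β)) for an approaching source ⇒ β = (1 − r²)/(1 + r²) with r = λ'/λ₀.
β = (1 − 0.7006)/(1 + 0.7006) ≈ 0.176.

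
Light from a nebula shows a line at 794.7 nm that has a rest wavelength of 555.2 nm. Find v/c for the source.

λ'/λ₀ = 1.4314 > 1 (redshift), so the source is receding.
λ'/λ₀ = √((1 + β)/(1 − β)) for a receding source ⇒ β = (r² − 1)/(r² + 1) with r = λ'/λ₀.
β = (2.0488 − 1)/(2.0488 + 1) ≈ 0.344.

0.344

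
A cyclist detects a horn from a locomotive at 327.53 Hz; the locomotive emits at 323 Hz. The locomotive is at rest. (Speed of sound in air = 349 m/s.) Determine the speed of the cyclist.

f' > f, so the cyclist is approaching.
f' = f · (v + v_o)/v ⇒ v_o = v · |f'/f − 1|.
v_o = 349 × |327.53/323 − 1| = 349 × 0.01402 ≈ 4.9 m/s.

4.9 m/s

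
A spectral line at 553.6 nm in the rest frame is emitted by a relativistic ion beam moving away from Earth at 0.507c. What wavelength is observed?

967.9 nm

Relativistic Doppler for wavelength: λ' = λ₀ · √((1 + β)/(1 − β)).
λ' = 553.6 × √(1.5070/0.4930) = 553.6 × 1.74837 ≈ 967.9 nm.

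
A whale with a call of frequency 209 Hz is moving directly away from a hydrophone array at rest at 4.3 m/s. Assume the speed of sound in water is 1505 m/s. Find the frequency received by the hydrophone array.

With the source moving away from a stationary observer, f' = f · v/(v + v_s).
f' = 209 × 1505/(1505 + 4.3) = 209 × 1505/1509 ≈ 208 Hz.

208 Hz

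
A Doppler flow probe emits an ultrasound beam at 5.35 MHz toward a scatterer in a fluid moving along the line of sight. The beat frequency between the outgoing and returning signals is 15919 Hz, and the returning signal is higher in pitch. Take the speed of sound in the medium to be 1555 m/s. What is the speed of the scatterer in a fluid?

2.31 m/s

Double Doppler shift off a moving reflector: f₂ = f₀ · (v + u)/(v − u) (u > 0 toward emitter).
Returning signal is higher, so f₂ = f₀ + Δf = 5350000 + 15919 = 5365919 Hz.
Rearranging, u = v · (f₂ − f₀)/(f₂ + f₀) = 1555 × 15919/10715919 ≈ 2.31 m/s.
So the scatterer in a fluid is moving at 2.31 m/s toward the emitter.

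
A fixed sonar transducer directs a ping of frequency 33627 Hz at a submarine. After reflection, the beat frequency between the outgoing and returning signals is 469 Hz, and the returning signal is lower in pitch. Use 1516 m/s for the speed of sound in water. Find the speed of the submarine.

10.6 m/s

Double Doppler shift off a moving reflector: f₂ = f₀ · (v + u)/(v − u) (u > 0 toward emitter).
Returning signal is lower, so f₂ = f₀ − Δf = 33627 − 469 = 33158 Hz.
Rearranging, u = v · (f₂ − f₀)/(f₂ + f₀) = 1516 × -469/66785 ≈ -10.6 m/s.
So the submarine is moving at 10.6 m/s away from the emitter.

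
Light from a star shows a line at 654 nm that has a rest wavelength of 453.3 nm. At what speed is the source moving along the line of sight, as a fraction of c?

0.351c

λ'/λ₀ = 1.4428 > 1 (redshift), so the source is receding.
λ'/λ₀ = √((1 + β)/(1 − β)) for a receding source ⇒ β = (r² − 1)/(r² + 1) with r = λ'/λ₀.
β = (2.0815 − 1)/(2.0815 + 1) ≈ 0.351.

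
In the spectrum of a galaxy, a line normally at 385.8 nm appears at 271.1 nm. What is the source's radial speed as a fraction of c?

0.339

λ'/λ₀ = 0.7027 < 1 (blueshift), so the source is approaching.
λ'/λ₀ = √((1 − β)/(1 + β)) for an approaching source ⇒ β = (1 − r²)/(1 + r²) with r = λ'/λ₀.
β = (1 − 0.4938)/(1 + 0.4938) ≈ 0.339.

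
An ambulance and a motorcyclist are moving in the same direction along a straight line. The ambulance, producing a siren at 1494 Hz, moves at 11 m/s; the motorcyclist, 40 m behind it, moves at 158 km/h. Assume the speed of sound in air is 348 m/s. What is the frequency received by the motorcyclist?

1631 Hz

158 km/h = 43.89 m/s.
The motorcyclist is behind, so the ambulance is moving away from it while the motorcyclist is moving toward the ambulance.
With source receding and observer approaching, f' = f · (v + v_o)/(v + v_s).
f' = 1494 × (348 + 43.89)/(348 + 11) = 1494 × 391.89/359 ≈ 1631 Hz.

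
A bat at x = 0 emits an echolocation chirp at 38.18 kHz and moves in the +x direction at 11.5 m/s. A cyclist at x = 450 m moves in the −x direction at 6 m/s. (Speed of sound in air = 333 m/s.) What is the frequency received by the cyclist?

40.3 kHz

The observer lies on the +x side, so the source is heading toward the observer and the observer is heading toward the source.
General Doppler shift: f' = f · (v + v_o)/(v − v_s).
f' = 38.18 × (333 + 6)/(333 − 11.5) = 38.18 × 339/321.5 ≈ 40.3 kHz.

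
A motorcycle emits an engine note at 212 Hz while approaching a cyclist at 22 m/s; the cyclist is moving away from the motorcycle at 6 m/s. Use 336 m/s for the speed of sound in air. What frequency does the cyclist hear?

With source approaching and observer receding, f' = f · (v − v_o)/(v − v_s).
f' = 212 × (336 − 6)/(336 − 22) = 212 × 330/314 ≈ 223 Hz.

223 Hz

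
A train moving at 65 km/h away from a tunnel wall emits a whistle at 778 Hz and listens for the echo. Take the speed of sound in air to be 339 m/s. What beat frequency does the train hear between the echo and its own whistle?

79 Hz

65 km/h = 18.06 m/s.
The tunnel wall receives the sound from a moving source: f₁ = f₀ · v/(v + v_e) = 778 × 339/357.06 ≈ 738.7 Hz.
On the return leg the train is a moving observer: f₂ = f₁ · (v − v_e)/v = 738.7 × 320.94/339 ≈ 699.3 Hz.
Equivalently f₂ = f₀ · (v − v_e)/(v + v_e).
Beat against the emitted tone: |f₂ − f₀| = 2v_e·f₀/(v + v_e) = 2 × 18.06 × 778/357.06 ≈ 79 Hz.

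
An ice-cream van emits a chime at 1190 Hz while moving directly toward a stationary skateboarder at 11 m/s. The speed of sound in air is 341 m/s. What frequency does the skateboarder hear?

With the source moving toward a stationary observer, f' = f · v/(v − v_s).
f' = 1190 × 341/(341 − 11) = 1190 × 341/330 ≈ 1230 Hz.

1230 Hz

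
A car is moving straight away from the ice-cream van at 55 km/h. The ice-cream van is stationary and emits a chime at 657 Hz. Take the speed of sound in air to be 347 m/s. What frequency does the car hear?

628 Hz

55 km/h = 15.28 m/s.
Only the observer moves, away from the source, so f' = f · (v − v_o)/v.
f' = 657 × (347 − 15.28)/347 = 657 × 331.72/347 ≈ 628 Hz.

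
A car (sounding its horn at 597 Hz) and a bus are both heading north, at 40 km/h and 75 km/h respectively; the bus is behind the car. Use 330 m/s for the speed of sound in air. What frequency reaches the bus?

614 Hz

40 km/h = 11.11 m/s; 75 km/h = 20.83 m/s.
The bus is behind, so the car is moving away from it while the bus is moving toward the car.
Both move, so f' = f · (v + v_o)/(v + v_s).
f' = 597 × (330 + 20.83)/(330 + 11.11) = 597 × 350.83/341.11 ≈ 614 Hz.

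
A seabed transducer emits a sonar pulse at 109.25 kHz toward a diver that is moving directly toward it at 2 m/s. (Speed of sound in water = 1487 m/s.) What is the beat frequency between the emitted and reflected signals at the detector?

At the diver (a moving observer), f₁ = f₀ · (v + u)/v = 109.25 × 1489/1487 ≈ 109.397 kHz.
The reflection then acts as a moving source: f₂ = f₁ · v/(v − u) ≈ 109.544 kHz.
Beat frequency (with f₀ = 109250 Hz): |f₂ − f₀| = 2u·f₀/(v − u) = 2 × 2 × 109250/1485 ≈ 294 Hz.

294 Hz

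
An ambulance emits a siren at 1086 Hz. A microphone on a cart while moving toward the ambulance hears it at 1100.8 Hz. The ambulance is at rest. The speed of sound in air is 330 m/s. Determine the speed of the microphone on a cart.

4.5 m/s

f' = f · (v + v_o)/v ⇒ v_o = v · |f'/f − 1|.
v_o = 330 × |1100.8/1086 − 1| = 330 × 0.01363 ≈ 4.5 m/s.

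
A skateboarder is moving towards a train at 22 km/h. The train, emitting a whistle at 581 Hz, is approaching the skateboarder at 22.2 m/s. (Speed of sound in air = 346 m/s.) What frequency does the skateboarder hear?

632 Hz

22 km/h = 6.111 m/s.
General Doppler shift: f' = f · (v + v_o)/(v − v_s).
f' = 581 × (346 + 6.111)/(346 − 22.2) = 581 × 352.11/323.8 ≈ 632 Hz.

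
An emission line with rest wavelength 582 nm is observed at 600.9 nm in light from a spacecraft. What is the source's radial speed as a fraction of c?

λ'/λ₀ = 1.0325 > 1 (redshift), so the source is receding.
λ'/λ₀ = √((1 + β)/(1 − β)) for a receding source ⇒ β = (r² − 1)/(r² + 1) with r = λ'/λ₀.
β = (1.0660 − 1)/(1.0660 + 1) ≈ 0.032.

0.032c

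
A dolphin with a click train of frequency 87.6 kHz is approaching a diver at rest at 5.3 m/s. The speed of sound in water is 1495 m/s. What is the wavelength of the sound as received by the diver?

1.7 cm

Moving source, stationary observer: f' = f · v/(v − v_s) since the source is approaching.
f' = 87.6 × 1495/(1495 − 5.3) ≈ 87.9 kHz.
λ' = v/f' = 1495/87911.7 ≈ 1.7 cm.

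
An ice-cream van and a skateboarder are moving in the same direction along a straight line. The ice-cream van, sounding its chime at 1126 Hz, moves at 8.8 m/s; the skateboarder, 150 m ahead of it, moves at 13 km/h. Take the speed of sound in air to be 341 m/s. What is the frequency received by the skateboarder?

13 km/h = 3.611 m/s.
The skateboarder is ahead, so the ice-cream van is moving toward it while the skateboarder is moving away from the ice-cream van.
Both move, so f' = f · (v − v_o)/(v − v_s).
f' = 1126 × (341 − 3.611)/(341 − 8.8) = 1126 × 337.39/332.2 ≈ 1144 Hz.

1144 Hz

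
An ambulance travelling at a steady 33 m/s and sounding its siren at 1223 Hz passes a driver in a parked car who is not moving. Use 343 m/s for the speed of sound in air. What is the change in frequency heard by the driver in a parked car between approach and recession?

Approaching: f₁ = f · v/(v − v_s) = 1223 × 343/310 ≈ 1353 Hz.
Receding: f₂ = f · v/(v + v_s) = 1223 × 343/376 ≈ 1116 Hz.
Drop: f₁ − f₂ = 2f·v·v_s/(v² − v_s²) = 2 × 1223 × 343 × 33/(343² − 33²) ≈ 238 Hz.

238 Hz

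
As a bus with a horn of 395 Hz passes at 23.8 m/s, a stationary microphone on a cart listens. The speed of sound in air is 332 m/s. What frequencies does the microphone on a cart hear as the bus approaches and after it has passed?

426 Hz approaching; 369 Hz receding

Approaching: f₁ = f · v/(v − v_s) = 395 × 332/308.2 ≈ 426 Hz.
Receding: f₂ = f · v/(v + v_s) = 395 × 332/355.8 ≈ 369 Hz.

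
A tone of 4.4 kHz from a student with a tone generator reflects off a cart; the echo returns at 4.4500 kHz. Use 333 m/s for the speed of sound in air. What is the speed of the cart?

1.88 m/s

Double Doppler shift off a moving reflector: f₂ = f₀ · (v + u)/(v − u) (u > 0 toward emitter).
Rearranging, u = v · (f₂ − f₀)/(f₂ + f₀) = 333 × 0.0500/8.8500 ≈ 1.88 m/s.
So the cart is moving at 1.88 m/s toward the emitter.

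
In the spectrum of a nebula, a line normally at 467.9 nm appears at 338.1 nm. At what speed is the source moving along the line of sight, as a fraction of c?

0.314

λ'/λ₀ = 0.7226 < 1 (blueshift), so the source is approaching.
λ'/λ₀ = √((1 − β)/(1 + β)) for an approaching source ⇒ β = (1 − r²)/(1 + r²) with r = λ'/λ₀.
β = (1 − 0.5221)/(1 + 0.5221) ≈ 0.314.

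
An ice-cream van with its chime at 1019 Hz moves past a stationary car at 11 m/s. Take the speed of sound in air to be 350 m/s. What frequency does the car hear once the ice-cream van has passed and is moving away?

988 Hz

Receding: f₂ = f · v/(v + v_s) = 1019 × 350/361 ≈ 988 Hz.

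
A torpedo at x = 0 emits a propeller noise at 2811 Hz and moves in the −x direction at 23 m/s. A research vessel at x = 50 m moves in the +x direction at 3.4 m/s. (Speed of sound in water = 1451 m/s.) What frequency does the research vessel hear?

The observer lies on the +x side, so the source is heading away from the observer and the observer is heading away from the source.
General Doppler shift: f' = f · (v − v_o)/(v + v_s).
f' = 2811 × (1451 − 3.4)/(1451 + 23) = 2811 × 1447.6/1474 ≈ 2761 Hz.

2761 Hz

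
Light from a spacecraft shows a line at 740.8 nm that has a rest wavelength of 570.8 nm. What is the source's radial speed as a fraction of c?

0.255c

λ'/λ₀ = 1.2978 > 1 (redshift), so the source is receding.
λ'/λ₀ = √((1 + β)/(1 − β)) for a receding source ⇒ β = (r² − 1)/(r² + 1) with r = λ'/λ₀.
β = (1.6844 − 1)/(1.6844 + 1) ≈ 0.255.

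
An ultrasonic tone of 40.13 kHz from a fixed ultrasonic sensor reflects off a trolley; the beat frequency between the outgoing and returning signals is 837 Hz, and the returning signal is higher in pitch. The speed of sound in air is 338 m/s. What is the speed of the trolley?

3.5 m/s

Double Doppler shift off a moving reflector: f₂ = f₀ · (v + u)/(v − u) (u > 0 toward emitter).
Returning signal is higher, so f₂ = f₀ + Δf = 40130 + 837 = 40967 Hz.
Rearranging, u = v · (f₂ − f₀)/(f₂ + f₀) = 338 × 837/81097 ≈ 3.5 m/s.
So the trolley is moving at 3.5 m/s toward the emitter.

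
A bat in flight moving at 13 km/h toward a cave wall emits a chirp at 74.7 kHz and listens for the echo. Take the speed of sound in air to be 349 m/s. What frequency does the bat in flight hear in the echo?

76.3 kHz

13 km/h = 3.611 m/s.
The cave wall receives the sound from a moving source: f₁ = f₀ · v/(v − v_e) = 74.7 × 349/345.39 ≈ 75.5 kHz.
On the return leg the bat in flight is a moving observer: f₂ = f₁ · (v + v_e)/v = 75.5 × 352.61/349 ≈ 76.3 kHz.
Equivalently f₂ = f₀ · (v + v_e)/(v − v_e).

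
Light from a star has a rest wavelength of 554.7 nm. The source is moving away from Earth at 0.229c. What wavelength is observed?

700.3 nm

Relativistic Doppler for wavelength: λ' = λ₀ · √((1 + β)/(1 − β)).
λ' = 554.7 × √(1.2290/0.7710) = 554.7 × 1.26255 ≈ 700.3 nm.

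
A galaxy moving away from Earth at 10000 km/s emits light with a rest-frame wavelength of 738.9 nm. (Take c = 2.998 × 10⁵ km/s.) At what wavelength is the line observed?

764.0 nm

β = v/c = 10000/299800 = 0.0334.
Relativistic Doppler for wavelength: λ' = λ₀ · √((1 + β)/(1 − β)).
λ' = 738.9 × √(1.0334/0.9666) = 738.9 × 1.03393 ≈ 764.0 nm.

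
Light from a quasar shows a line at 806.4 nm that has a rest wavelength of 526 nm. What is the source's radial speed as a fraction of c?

λ'/λ₀ = 1.5331 > 1 (redshift), so the source is receding.
λ'/λ₀ = √((1 + β)/(1 − β)) for a receding source ⇒ β = (r² − 1)/(r² + 1) with r = λ'/λ₀.
β = (2.3503 − 1)/(2.3503 + 1) ≈ 0.403.

0.403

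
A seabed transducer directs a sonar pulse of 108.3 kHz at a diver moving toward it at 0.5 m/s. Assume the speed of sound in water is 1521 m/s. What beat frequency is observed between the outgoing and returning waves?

The diver first receives the wave as a moving observer: f₁ = f₀ · (v + u)/v = 108.3 × (1521 + 0.5)/1521 ≈ 108.3356 kHz.
The reflection then acts as a moving source: f₂ = f₁ · v/(v − u) ≈ 108.3712 kHz.
Equivalently f₂ = f₀ · (v + u)/(v − u).
Beat frequency (with f₀ = 108300 Hz): |f₂ − f₀| = 2u·f₀/(v − u) = 2 × 0.5 × 108300/1520.5 ≈ 71 Hz.

71 Hz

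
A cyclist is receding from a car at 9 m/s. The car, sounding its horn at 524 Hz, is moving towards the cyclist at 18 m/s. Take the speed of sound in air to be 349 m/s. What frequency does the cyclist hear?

538 Hz

Both move, so f' = f · (v − v_o)/(v − v_s).
f' = 524 × (349 − 9)/(349 − 18) = 524 × 340/331 ≈ 538 Hz.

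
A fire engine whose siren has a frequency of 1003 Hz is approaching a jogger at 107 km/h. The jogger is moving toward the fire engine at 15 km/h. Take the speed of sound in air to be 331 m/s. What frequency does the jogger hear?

1116 Hz

107 km/h = 29.72 m/s; 15 km/h = 4.167 m/s.
With source approaching and observer approaching, f' = f · (v + v_o)/(v − v_s).
f' = 1003 × (331 + 4.167)/(331 − 29.72) = 1003 × 335.17/301.28 ≈ 1116 Hz.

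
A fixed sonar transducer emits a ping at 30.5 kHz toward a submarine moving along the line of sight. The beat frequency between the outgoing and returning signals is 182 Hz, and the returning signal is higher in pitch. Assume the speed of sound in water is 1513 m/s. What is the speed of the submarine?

4.5 m/s

Double Doppler shift off a moving reflector: f₂ = f₀ · (v + u)/(v − u) (u > 0 toward emitter).
Returning signal is higher, so f₂ = f₀ + Δf = 30500 + 182 = 30682 Hz.
Rearranging, u = v · (f₂ − f₀)/(f₂ + f₀) = 1513 × 182/61182 ≈ 4.5 m/s.
So the submarine is moving at 4.5 m/s toward the emitter.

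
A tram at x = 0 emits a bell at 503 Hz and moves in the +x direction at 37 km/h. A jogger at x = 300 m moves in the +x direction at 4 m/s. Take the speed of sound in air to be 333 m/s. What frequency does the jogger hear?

37 km/h = 10.28 m/s.
The observer lies on the +x side, so the source is heading toward the observer and the observer is heading away from the source.
Both move, so f' = f · (v − v_o)/(v − v_s).
f' = 503 × (333 − 4)/(333 − 10.28) = 503 × 329/322.72 ≈ 513 Hz.

513 Hz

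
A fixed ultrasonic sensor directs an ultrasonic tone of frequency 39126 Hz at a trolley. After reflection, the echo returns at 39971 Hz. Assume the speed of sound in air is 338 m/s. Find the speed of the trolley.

3.6 m/s

Double Doppler shift off a moving reflector: f₂ = f₀ · (v + u)/(v − u) (u > 0 toward emitter).
Rearranging, u = v · (f₂ − f₀)/(f₂ + f₀) = 338 × 845/79097 ≈ 3.6 m/s.
So the trolley is moving at 3.6 m/s toward the emitter.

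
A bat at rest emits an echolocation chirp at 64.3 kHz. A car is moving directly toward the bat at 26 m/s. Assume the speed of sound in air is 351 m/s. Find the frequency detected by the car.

69.1 kHz

Moving observer, stationary source: f' = f · (v + v_o)/v.
f' = 64.3 × (351 + 26)/351 = 64.3 × 377/351 ≈ 69.1 kHz.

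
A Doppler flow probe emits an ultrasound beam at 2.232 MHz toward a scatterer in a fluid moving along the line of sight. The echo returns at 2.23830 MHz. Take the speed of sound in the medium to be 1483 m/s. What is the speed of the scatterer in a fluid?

Double Doppler shift off a moving reflector: f₂ = f₀ · (v + u)/(v − u) (u > 0 toward emitter).
Rearranging, u = v · (f₂ − f₀)/(f₂ + f₀) = 1483 × 0.00630/4.47030 ≈ 2.09 m/s.
So the scatterer in a fluid is moving at 2.09 m/s toward the emitter.

2.09 m/s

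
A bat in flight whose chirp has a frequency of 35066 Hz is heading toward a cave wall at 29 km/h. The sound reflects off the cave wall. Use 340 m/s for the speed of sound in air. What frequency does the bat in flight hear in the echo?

36768 Hz

29 km/h = 8.056 m/s.
The cave wall receives the sound from a moving source: f₁ = f₀ · v/(v − v_e) = 35066 × 340/331.94 ≈ 35917 Hz.
On the return leg the bat in flight is a moving observer: f₂ = f₁ · (v + v_e)/v = 35917 × 348.06/340 ≈ 36768 Hz.
Equivalently f₂ = f₀ · (v + v_e)/(v − v_e).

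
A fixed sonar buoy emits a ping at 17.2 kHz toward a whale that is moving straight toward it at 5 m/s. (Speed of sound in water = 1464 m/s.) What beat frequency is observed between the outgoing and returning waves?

118 Hz

At the whale (a moving observer), f₁ = f₀ · (v + u)/v = 17.2 × 1469/1464 ≈ 17.2587 kHz.
On reflection it acts as a source moving toward the stationary detector: f₂ = f₁ · v/(v − u) = 17.2587 × 1464/1459 ≈ 17.3179 kHz.
Equivalently f₂ = f₀ · (v + u)/(v − u).
Beat frequency (with f₀ = 17200 Hz): |f₂ − f₀| = 2u·f₀/(v − u) = 2 × 5 × 17200/1459 ≈ 118 Hz.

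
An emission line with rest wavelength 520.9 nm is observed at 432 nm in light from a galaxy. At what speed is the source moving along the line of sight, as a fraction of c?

λ'/λ₀ = 0.8293 < 1 (blueshift), so the source is approaching.
λ'/λ₀ = √((1 − β)/(1 + β)) for an approaching source ⇒ β = (1 − r²)/(1 + r²) with r = λ'/λ₀.
β = (1 − 0.6878)/(1 + 0.6878) ≈ 0.185.

0.185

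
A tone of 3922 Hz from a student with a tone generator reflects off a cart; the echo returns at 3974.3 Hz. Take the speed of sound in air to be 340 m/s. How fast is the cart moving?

2.25 m/s

Double Doppler shift off a moving reflector: f₂ = f₀ · (v + u)/(v − u) (u > 0 toward emitter).
Rearranging, u = v · (f₂ − f₀)/(f₂ + f₀) = 340 × 52.3/7896.3 ≈ 2.25 m/s.
So the cart is moving at 2.25 m/s toward the emitter.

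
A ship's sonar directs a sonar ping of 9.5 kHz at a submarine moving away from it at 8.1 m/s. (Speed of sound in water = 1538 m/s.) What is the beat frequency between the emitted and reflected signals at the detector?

100 Hz

The submarine first receives the wave as a moving observer: f₁ = f₀ · (v − u)/v = 9.5 × (1538 − 8.1)/1538 ≈ 9.4500 kHz.
The reflection then acts as a moving source: f₂ = f₁ · v/(v + u) ≈ 9.4005 kHz.
Equivalently f₂ = f₀ · (v − u)/(v + u).
Beat frequency (with f₀ = 9500 Hz): |f₂ − f₀| = 2u·f₀/(v + u) = 2 × 8.1 × 9500/1546.1 ≈ 100 Hz.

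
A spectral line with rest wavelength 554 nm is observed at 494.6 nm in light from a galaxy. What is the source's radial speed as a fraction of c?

λ'/λ₀ = 0.8928 < 1 (blueshift), so the source is approaching.
λ'/λ₀ = √((1 − β)/(1 + β)) for an approaching source ⇒ β = (1 − r²)/(1 + r²) with r = λ'/λ₀.
β = (1 − 0.7971)/(1 + 0.7971) ≈ 0.113.

0.113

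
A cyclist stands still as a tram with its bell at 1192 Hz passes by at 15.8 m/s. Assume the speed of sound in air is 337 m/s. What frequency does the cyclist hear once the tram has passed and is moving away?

Receding: f₂ = f · v/(v + v_s) = 1192 × 337/352.8 ≈ 1139 Hz.

1139 Hz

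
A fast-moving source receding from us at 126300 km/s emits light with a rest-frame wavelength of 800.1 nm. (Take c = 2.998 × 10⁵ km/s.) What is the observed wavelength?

β = v/c = 126300/299800 = 0.4213.
Relativistic Doppler for wavelength: λ' = λ₀ · √((1 + β)/(1 − β)).
λ' = 800.1 × √(1.4213/0.5787) = 800.1 × 1.56713 ≈ 1253.9 nm.

1253.9 nm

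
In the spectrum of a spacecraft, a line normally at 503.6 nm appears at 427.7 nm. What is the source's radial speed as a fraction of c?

λ'/λ₀ = 0.8493 < 1 (blueshift), so the source is approaching.
λ'/λ₀ = √((1 − β)/(1 + β)) for an approaching source ⇒ β = (1 − r²)/(1 + r²) with r = λ'/λ₀.
β = (1 − 0.7213)/(1 + 0.7213) ≈ 0.162.

0.162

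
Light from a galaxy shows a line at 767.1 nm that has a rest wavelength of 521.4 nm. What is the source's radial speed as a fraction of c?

0.368

λ'/λ₀ = 1.4712 > 1 (redshift), so the source is receding.
λ'/λ₀ = √((1 + β)/(1 − β)) for a receding source ⇒ β = (r² − 1)/(r² + 1) with r = λ'/λ₀.
β = (2.1645 − 1)/(2.1645 + 1) ≈ 0.368.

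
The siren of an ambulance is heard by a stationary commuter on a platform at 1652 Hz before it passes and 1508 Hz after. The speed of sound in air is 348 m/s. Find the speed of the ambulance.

f₁/f₂ = (v + v_s)/(v − v_s), so v_s = v · (f₁ − f₂)/(f₁ + f₂).
v_s = 348 × (1652 − 1508)/(1652 + 1508) = 348 × 144/3160 ≈ 15.9 m/s.

15.9 m/s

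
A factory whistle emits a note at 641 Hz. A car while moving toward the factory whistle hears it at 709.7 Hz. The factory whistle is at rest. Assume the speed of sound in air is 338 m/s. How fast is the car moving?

36 m/s

f' = f · (v + v_o)/v ⇒ v_o = v · |f'/f − 1|.
v_o = 338 × |709.7/641 − 1| = 338 × 0.1072 ≈ 36 m/s.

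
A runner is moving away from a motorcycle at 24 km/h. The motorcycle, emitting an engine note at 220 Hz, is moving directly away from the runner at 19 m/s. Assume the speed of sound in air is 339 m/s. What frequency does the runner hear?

204 Hz

24 km/h = 6.667 m/s.
With source receding and observer receding, f' = f · (v − v_o)/(v + v_s).
f' = 220 × (339 − 6.667)/(339 + 19) = 220 × 332.33/358 ≈ 204 Hz.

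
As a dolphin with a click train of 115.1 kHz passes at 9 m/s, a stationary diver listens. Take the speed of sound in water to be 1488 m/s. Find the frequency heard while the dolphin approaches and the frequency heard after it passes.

115.8 kHz approaching; 114.4 kHz receding

Approaching: f₁ = f · v/(v − v_s) = 115.1 × 1488/1479 ≈ 115.8 kHz.
Receding: f₂ = f · v/(v + v_s) = 115.1 × 1488/1497 ≈ 114.4 kHz.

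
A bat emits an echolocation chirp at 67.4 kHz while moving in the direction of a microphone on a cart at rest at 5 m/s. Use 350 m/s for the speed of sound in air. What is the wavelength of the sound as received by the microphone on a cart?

5.12 mm

Only the source moves, toward the listener, so f' = f · v/(v − v_s).
f' = 67.4 × 350/(350 − 5) ≈ 68.4 kHz.
λ' = v/f' = 350/68376.8 ≈ 5.12 mm.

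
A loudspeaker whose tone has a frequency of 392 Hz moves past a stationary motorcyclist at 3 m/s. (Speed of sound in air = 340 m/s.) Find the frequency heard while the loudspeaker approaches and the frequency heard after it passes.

Approaching: f₁ = f · v/(v − v_s) = 392 × 340/337 ≈ 395 Hz.
Receding: f₂ = f · v/(v + v_s) = 392 × 340/343 ≈ 389 Hz.

395 Hz approaching; 389 Hz receding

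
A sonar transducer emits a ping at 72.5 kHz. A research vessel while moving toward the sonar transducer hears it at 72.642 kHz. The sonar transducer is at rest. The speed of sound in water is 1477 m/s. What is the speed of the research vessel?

f' = f · (v + v_o)/v ⇒ v_o = v · |f'/f − 1|.
v_o = 1477 × |72.642/72.5 − 1| = 1477 × 0.001959 ≈ 2.89 m/s.

2.89 m/s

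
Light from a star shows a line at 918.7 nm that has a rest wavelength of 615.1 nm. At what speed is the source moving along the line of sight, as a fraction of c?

λ'/λ₀ = 1.4936 > 1 (redshift), so the source is receding.
λ'/λ₀ = √((1 + β)/(1 − β)) for a receding source ⇒ β = (r² − 1)/(r² + 1) with r = λ'/λ₀.
β = (2.2308 − 1)/(2.2308 + 1) ≈ 0.381.

0.381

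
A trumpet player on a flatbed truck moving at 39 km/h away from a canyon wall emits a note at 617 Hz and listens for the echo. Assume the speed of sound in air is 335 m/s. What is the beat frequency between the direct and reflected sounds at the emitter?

39 km/h = 10.83 m/s.
The canyon wall receives the sound from a moving source: f₁ = f₀ · v/(v + v_e) = 617 × 335/345.83 ≈ 597.7 Hz.
On the return leg the trumpet player on a flatbed truck is a moving observer: f₂ = f₁ · (v − v_e)/v = 597.7 × 324.17/335 ≈ 578.3 Hz.
Equivalently f₂ = f₀ · (v − v_e)/(v + v_e).
Beat against the emitted tone: |f₂ − f₀| = 2v_e·f₀/(v + v_e) = 2 × 10.83 × 617/345.83 ≈ 38.7 Hz.

38.7 Hz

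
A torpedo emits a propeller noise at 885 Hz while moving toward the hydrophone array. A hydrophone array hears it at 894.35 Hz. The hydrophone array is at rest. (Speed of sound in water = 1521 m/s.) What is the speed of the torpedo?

15.9 m/s

f' = f · v/(v − v_s) ⇒ v_s = v · |1 − f/f'|.
v_s = 1521 × |1 − 885/894.35| = 1521 × 0.01045 ≈ 15.9 m/s.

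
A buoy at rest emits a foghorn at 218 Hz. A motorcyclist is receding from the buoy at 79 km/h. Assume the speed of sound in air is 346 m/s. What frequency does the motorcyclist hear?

79 km/h = 21.94 m/s.
Only the observer moves, away from the source, so f' = f · (v − v_o)/v.
f' = 218 × (346 − 21.94)/346 = 218 × 324.06/346 ≈ 204 Hz.

204 Hz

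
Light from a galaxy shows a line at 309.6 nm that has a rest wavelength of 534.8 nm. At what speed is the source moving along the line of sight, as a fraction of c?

0.498

λ'/λ₀ = 0.5789 < 1 (blueshift), so the source is approaching.
λ'/λ₀ = √((1 − β)/(1 + β)) for an approaching source ⇒ β = (1 − r²)/(1 + r²) with r = λ'/λ₀.
β = (1 − 0.3351)/(1 + 0.3351) ≈ 0.498.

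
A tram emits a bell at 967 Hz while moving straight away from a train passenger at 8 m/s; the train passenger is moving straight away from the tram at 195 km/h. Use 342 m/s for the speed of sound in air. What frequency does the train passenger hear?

795 Hz

195 km/h = 54.17 m/s.
With source receding and observer receding, f' = f · (v − v_o)/(v + v_s).
f' = 967 × (342 − 54.17)/(342 + 8) = 967 × 287.83/350 ≈ 795 Hz.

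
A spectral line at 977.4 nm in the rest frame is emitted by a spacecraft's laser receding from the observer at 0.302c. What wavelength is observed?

1334.9 nm

Relativistic Doppler for wavelength: λ' = λ₀ · √((1 + β)/(1 − β)).
λ' = 977.4 × √(1.3020/0.6980) = 977.4 × 1.36577 ≈ 1334.9 nm.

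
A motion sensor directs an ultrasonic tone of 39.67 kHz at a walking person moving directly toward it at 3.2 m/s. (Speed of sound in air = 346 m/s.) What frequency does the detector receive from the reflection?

The walking person first receives the wave as a moving observer: f₁ = f₀ · (v + u)/v = 39.67 × (346 + 3.2)/346 ≈ 40.0 kHz.
On reflection it acts as a source moving toward the stationary detector: f₂ = f₁ · v/(v − u) = 40.0 × 346/342.8 ≈ 40.4 kHz.
Equivalently f₂ = f₀ · (v + u)/(v − u).

40.4 kHz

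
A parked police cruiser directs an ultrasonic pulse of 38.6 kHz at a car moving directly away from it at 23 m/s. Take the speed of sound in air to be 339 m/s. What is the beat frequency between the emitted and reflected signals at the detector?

4905 Hz

The car first receives the wave as a moving observer: f₁ = f₀ · (v − u)/v = 38.6 × (339 − 23)/339 ≈ 35.98 kHz.
The reflection then acts as a moving source: f₂ = f₁ · v/(v + u) ≈ 33.70 kHz.
Beat frequency (with f₀ = 38600 Hz): |f₂ − f₀| = 2u·f₀/(v + u) = 2 × 23 × 38600/362 ≈ 4905 Hz.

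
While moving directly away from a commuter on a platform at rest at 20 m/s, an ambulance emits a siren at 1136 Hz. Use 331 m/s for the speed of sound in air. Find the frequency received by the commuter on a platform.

Only the source moves, away from the listener, so f' = f · v/(v + v_s).
f' = 1136 × 331/(331 + 20) = 1136 × 331/351 ≈ 1071 Hz.

1071 Hz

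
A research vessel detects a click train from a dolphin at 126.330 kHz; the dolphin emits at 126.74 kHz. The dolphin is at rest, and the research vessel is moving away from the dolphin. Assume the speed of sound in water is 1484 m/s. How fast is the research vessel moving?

f' = f · (v − v_o)/v ⇒ v_o = v · |f'/f − 1|.
v_o = 1484 × |126.330/126.74 − 1| = 1484 × 0.003235 ≈ 4.8 m/s.

4.8 m/s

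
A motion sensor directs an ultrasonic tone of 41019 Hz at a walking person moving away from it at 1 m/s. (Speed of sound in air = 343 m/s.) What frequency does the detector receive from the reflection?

The walking person first receives the wave as a moving observer: f₁ = f₀ · (v − u)/v = 41019 × (343 − 1)/343 ≈ 40899 Hz.
On reflection it acts as a source moving away from the stationary detector: f₂ = f₁ · v/(v + u) = 40899 × 343/344 ≈ 40781 Hz.
Equivalently f₂ = f₀ · (v − u)/(v + u).

40781 Hz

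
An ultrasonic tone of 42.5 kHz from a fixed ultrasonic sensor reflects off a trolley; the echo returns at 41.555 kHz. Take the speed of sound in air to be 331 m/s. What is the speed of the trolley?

3.7 m/s

Double Doppler shift off a moving reflector: f₂ = f₀ · (v + u)/(v − u) (u > 0 toward emitter).
Rearranging, u = v · (f₂ − f₀)/(f₂ + f₀) = 331 × -0.945/84.055 ≈ -3.7 m/s.
So the trolley is moving at 3.7 m/s away from the emitter.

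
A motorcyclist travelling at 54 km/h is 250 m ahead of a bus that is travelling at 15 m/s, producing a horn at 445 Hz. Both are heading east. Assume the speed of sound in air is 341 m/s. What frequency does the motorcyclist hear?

54 km/h = 15 m/s.
The motorcyclist is ahead, so the bus is moving toward it while the motorcyclist is moving away from the bus.
Both move, so f' = f · (v − v_o)/(v − v_s).
f' = 445 × (341 − 15)/(341 − 15) = 445 × 326/326 ≈ 445 Hz.

445 Hz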